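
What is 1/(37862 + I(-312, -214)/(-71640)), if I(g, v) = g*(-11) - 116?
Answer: 17910/678107591 ≈ 2.6412e-5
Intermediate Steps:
I(g, v) = -116 - 11*g (I(g, v) = -11*g - 116 = -116 - 11*g)
1/(37862 + I(-312, -214)/(-71640)) = 1/(37862 + (-116 - 11*(-312))/(-71640)) = 1/(37862 + (-116 + 3432)*(-1/71640)) = 1/(37862 + 3316*(-1/71640)) = 1/(37862 - 829/17910) = 1/(678107591/17910) = 17910/678107591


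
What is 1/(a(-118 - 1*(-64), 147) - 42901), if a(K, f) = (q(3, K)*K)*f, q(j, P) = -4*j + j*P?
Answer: 1/1338311 ≈ 7.4721e-7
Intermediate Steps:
q(j, P) = -4*j + P*j
a(K, f) = K*f*(-12 + 3*K) (a(K, f) = ((3*(-4 + K))*K)*f = ((-12 + 3*K)*K)*f = (K*(-12 + 3*K))*f = K*f*(-12 + 3*K))
1/(a(-118 - 1*(-64), 147) - 42901) = 1/(3*(-118 - 1*(-64))*147*(-4 + (-118 - 1*(-64))) - 42901) = 1/(3*(-118 + 64)*147*(-4 + (-118 + 64)) - 42901) = 1/(3*(-54)*147*(-4 - 54) - 42901) = 1/(3*(-54)*147*(-58) - 42901) = 1/(1381212 - 42901) = 1/1338311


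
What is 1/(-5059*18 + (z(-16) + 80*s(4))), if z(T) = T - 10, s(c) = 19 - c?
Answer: -1/89888 ≈ -1.1125e-5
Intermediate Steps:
z(T) = -10 + T
1/(-5059*18 + (z(-16) + 80*s(4))) = 1/(-5059*18 + ((-10 - 16) + 80*(19 - 1*4))) = 1/(-91062 + (-26 + 80*(19 - 4))) = 1/(-91062 + (-26 + 80*15)) = 1/(-91062 + (-26 + 1200)) = 1/(-91062 + 1174) = 1/(-89888) = -1/89888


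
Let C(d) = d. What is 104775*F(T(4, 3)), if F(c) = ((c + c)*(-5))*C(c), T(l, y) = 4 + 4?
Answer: -67056000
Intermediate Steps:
T(l, y) = 8
F(c) = -10*c² (F(c) = ((c + c)*(-5))*c = ((2*c)*(-5))*c = (-10*c)*c = -10*c²)
104775*F(T(4, 3)) = 104775*(-10*8²) = 104775*(-10*64) = 104775*(-640) = -67056000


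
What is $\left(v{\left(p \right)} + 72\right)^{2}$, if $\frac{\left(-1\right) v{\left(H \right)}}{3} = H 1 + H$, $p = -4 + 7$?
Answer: $2916$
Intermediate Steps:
$p = 3$
$v{\left(H \right)} = - 6 H$ ($v{\left(H \right)} = - 3 \left(H 1 + H\right) = - 3 \left(H + H\right) = - 3 \cdot 2 H = - 6 H$)
$\left(v{\left(p \right)} + 72\right)^{2} = \left(\left(-6\right) 3 + 72\right)^{2} = \left(-18 + 72\right)^{2} = 54^{2} = 2916$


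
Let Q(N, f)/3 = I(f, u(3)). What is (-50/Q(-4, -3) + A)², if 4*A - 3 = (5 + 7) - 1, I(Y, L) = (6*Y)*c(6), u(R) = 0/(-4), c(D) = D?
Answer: 87616/6561 ≈ 13.354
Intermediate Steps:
u(R) = 0 (u(R) = 0*(-¼) = 0)
I(Y, L) = 36*Y (I(Y, L) = (6*Y)*6 = 36*Y)
Q(N, f) = 108*f (Q(N, f) = 3*(36*f) = 108*f)
A = 7/2 (A = ¾ + ((5 + 7) - 1)/4 = ¾ + (12 - 1)/4 = ¾ + (¼)*11 = ¾ + 11/4 = 7/2 ≈ 3.5000)
(-50/Q(-4, -3) + A)² = (-50/(108*(-3)) + 7/2)² = (-50/(-324) + 7/2)² = (-50*(-1/324) + 7/2)² = (25/162 + 7/2)² = (296/81)² = 87616/6561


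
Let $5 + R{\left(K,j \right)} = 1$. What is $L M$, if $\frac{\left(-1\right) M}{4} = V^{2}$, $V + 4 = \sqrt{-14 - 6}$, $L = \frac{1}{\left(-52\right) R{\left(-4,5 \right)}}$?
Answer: $\frac{1}{13} + \frac{4 i \sqrt{5}}{13} \approx 0.076923 + 0.68802 i$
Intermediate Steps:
$R{\left(K,j \right)} = -4$ ($R{\left(K,j \right)} = -5 + 1 = -4$)
$L = \frac{1}{208}$ ($L = \frac{1}{\left(-52\right) \left(-4\right)} = \left(- \frac{1}{52}\right) \left(- \frac{1}{4}\right) = \frac{1}{208} \approx 0.0048077$)
$V = -4 + 2 i \sqrt{5}$ ($V = -4 + \sqrt{-14 - 6} = -4 + \sqrt{-20} = -4 + 2 i \sqrt{5} \approx -4.0 + 4.4721 i$)
$M = - 4 \left(-4 + 2 i \sqrt{5}\right)^{2} \approx 16.0 + 143.11 i$
$L M = \frac{16 + 64 i \sqrt{5}}{208} = \frac{1}{13} + \frac{4 i \sqrt{5}}{13}$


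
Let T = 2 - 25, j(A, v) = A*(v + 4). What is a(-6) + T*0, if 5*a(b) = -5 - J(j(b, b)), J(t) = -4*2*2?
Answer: 11/5 ≈ 2.2000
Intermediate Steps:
j(A, v) = A*(4 + v)
J(t) = -16 (J(t) = -8*2 = -16)
T = -23
a(b) = 11/5 (a(b) = (-5 - 1*(-16))/5 = (-5 + 16)/5 = (⅕)*11 = 11/5)
a(-6) + T*0 = 11/5 - 23*0 = 11/5 + 0 = 11/5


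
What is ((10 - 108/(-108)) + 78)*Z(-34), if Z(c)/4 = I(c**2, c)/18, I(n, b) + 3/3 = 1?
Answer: 0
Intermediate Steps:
I(n, b) = 0 (I(n, b) = -1 + 1 = 0)
Z(c) = 0 (Z(c) = 4*(0/18) = 4*(0*(1/18)) = 4*0 = 0)
((10 - 108/(-108)) + 78)*Z(-34) = ((10 - 108/(-108)) + 78)*0 = ((10 - 108*(-1/108)) + 78)*0 = ((10 + 1) + 78)*0 = (11 + 78)*0 = 89*0 = 0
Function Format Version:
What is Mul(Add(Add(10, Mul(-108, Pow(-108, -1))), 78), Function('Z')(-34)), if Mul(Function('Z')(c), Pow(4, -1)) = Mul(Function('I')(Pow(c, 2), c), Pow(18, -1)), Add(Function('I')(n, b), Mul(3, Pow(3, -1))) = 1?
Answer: 0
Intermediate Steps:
Function('I')(n, b) = 0 (Function('I')(n, b) = Add(-1, 1) = 0)
Function('Z')(c) = 0 (Function('Z')(c) = Mul(4, Mul(0, Pow(18, -1))) = Mul(4, Mul(0, Rational(1, 18))) = Mul(4, 0) = 0)
Mul(Add(Add(10, Mul(-108, Pow(-108, -1))), 78), Function('Z')(-34)) = Mul(Add(Add(10, Mul(-108, Pow(-108, -1))), 78), 0) = Mul(Add(Add(10, Mul(-108, Rational(-1, 108))), 78), 0) = Mul(Add(Add(10, 1), 78), 0) = Mul(Add(11, 78), 0) = Mul(89, 0) = 0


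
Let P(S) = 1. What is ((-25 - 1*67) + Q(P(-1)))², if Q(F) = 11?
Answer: 6561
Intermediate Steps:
((-25 - 1*67) + Q(P(-1)))² = ((-25 - 1*67) + 11)² = ((-25 - 67) + 11)² = (-92 + 11)² = (-81)² = 6561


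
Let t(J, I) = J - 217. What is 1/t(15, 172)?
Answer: -1/202 ≈ -0.0049505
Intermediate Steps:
t(J, I) = -217 + J
1/t(15, 172) = 1/(-217 + 15) = 1/(-202) = -1/202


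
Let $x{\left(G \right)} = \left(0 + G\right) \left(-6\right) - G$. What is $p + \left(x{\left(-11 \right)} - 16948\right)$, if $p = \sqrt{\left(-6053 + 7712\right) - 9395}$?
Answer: $-16871 + 2 i \sqrt{1934} \approx -16871.0 + 87.955 i$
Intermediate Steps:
$x{\left(G \right)} = - 7 G$ ($x{\left(G \right)} = G \left(-6\right) - G = - 6 G - G = - 7 G$)
$p = 2 i \sqrt{1934}$ ($p = \sqrt{1659 - 9395} = \sqrt{-7736} = 2 i \sqrt{1934} \approx 87.955 i$)
$p + \left(x{\left(-11 \right)} - 16948\right) = 2 i \sqrt{1934} - 16871 = -16871 + 2 i \sqrt{1934}$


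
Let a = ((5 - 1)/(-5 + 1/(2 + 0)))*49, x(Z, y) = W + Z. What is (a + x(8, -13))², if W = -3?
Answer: 120409/81 ≈ 1486.5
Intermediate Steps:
x(Z, y) = -3 + Z
a = -392/9 (a = (4/(-5 + 1/2))*49 = (4/(-5 + ½))*49 = (4/(-9/2))*49 = (4*(-2/9))*49 = -8/9*49 = -392/9 ≈ -43.556)
(a + x(8, -13))² = (-392/9 + (-3 + 8))² = (-392/9 + 5)² = (-347/9)² = 120409/81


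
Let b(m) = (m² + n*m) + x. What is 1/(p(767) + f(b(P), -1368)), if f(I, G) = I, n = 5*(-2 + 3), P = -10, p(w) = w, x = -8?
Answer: 1/809 ≈ 0.0012361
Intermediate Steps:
n = 5 (n = 5*1 = 5)
b(m) = -8 + m² + 5*m (b(m) = (m² + 5*m) - 8 = -8 + m² + 5*m)
1/(p(767) + f(b(P), -1368)) = 1/(767 + (-8 + (-10)² + 5*(-10))) = 1/(767 + (-8 + 100 - 50)) = 1/(767 + 42) = 1/809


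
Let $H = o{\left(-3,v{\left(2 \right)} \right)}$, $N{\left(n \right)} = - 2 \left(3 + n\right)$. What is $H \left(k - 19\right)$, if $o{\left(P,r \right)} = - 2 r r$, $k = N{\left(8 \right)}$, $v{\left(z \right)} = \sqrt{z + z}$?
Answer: $328$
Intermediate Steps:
$v{\left(z \right)} = \sqrt{2} \sqrt{z}$ ($v{\left(z \right)} = \sqrt{2 z} = \sqrt{2} \sqrt{z}$)
$N{\left(n \right)} = -6 - 2 n$
$k = -22$ ($k = -6 - 16 = -22$)
$o{\left(P,r \right)} = - 2 r^{2}$
$H = -8$ ($H = - 2 \left(\sqrt{2} \sqrt{2}\right)^{2} = - 2 \cdot 2^{2} = \left(-2\right) 4 = -8$)
$H \left(k - 19\right) = - 8 \left(-22 - 19\right) = \left(-8\right) \left(-41\right) = 328$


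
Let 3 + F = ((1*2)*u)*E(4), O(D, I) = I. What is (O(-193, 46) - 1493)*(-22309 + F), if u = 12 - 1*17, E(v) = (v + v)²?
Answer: 33211544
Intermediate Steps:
E(v) = 4*v² (E(v) = (2*v)² = 4*v²)
u = -5 (u = 12 - 17 = -5)
F = -643 (F = -3 + ((1*2)*(-5))*(4*4²) = -3 + (2*(-5))*(4*16) = -3 - 10*64 = -3 - 640 = -643)
(O(-193, 46) - 1493)*(-22309 + F) = (46 - 1493)*(-22309 - 643) = -1447*(-22952) = 33211544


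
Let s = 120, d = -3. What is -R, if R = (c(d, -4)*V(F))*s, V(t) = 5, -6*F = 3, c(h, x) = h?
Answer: 1800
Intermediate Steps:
F = -½ (F = -⅙*3 = -½ ≈ -0.50000)
R = -1800 (R = -3*5*120 = -15*120 = -1800)
-R = -1*(-1800) = 1800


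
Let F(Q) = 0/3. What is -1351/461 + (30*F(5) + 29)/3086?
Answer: -4155817/1422646 ≈ -2.9212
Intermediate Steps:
F(Q) = 0 (F(Q) = 0*(⅓) = 0)
-1351/461 + (30*F(5) + 29)/3086 = -1351/461 + (30*0 + 29)/3086 = -1351*1/461 + (0 + 29)*(1/3086) = -1351/461 + 29*(1/3086) = -1351/461 + 29/3086 = -4155817/1422646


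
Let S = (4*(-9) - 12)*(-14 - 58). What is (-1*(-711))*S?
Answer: 2457216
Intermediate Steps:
S = 3456 (S = (-36 - 12)*(-72) = -48*(-72) = 3456)
(-1*(-711))*S = -1*(-711)*3456 = 711*3456 = 2457216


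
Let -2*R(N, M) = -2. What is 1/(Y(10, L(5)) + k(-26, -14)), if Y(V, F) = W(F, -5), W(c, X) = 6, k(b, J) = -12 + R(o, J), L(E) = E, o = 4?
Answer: -⅕ ≈ -0.20000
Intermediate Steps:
R(N, M) = 1 (R(N, M) = -½*(-2) = 1)
k(b, J) = -11 (k(b, J) = -12 + 1 = -11)
Y(V, F) = 6
1/(Y(10, L(5)) + k(-26, -14)) = 1/(6 - 11) = 1/(-5) = -⅕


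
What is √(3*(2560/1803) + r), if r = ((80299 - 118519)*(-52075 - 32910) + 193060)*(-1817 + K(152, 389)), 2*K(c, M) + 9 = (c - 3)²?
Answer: 20*√27217541977796599/601 ≈ 5.4901e+6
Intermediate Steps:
K(c, M) = -9/2 + (-3 + c)²/2 (K(c, M) = -9/2 + (c - 3)²/2 = -9/2 + (-3 + c)²/2)
r = 30141159053040 (r = ((80299 - 118519)*(-52075 - 32910) + 193060)*(-1817 + (½)*152*(-6 + 152)) = (-38220*(-84985) + 193060)*(-1817 + (½)*152*146) = (3248126700 + 193060)*(-1817 + 11096) = 3248319760*9279 = 30141159053040)
√(3*(2560/1803) + r) = √(3*(2560/1803) + 30141159053040) = √(2560/601 + 30141159053040) = √(18114836590879600/601) = 20*√27217541977796599/601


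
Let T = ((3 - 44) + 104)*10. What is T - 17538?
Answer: -16908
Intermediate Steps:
T = 630 (T = (-41 + 104)*10 = 63*10 = 630)
T - 17538 = 630 - 17538 = -16908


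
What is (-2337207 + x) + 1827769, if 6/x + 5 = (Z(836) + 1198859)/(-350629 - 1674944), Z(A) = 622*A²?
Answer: -12623875334067/24780002 ≈ -5.0944e+5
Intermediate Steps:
x = -675191/24780002 (x = 6/(-5 + (622*836² + 1198859)/(-350629 - 1674944)) = 6/(-5 + (622*698896 + 1198859)/(-2025573)) = 6/(-5 + (434713312 + 1198859)*(-1/2025573)) = 6/(-5 + 435912171*(-1/2025573)) = 6/(-5 - 145304057/675191) = 6/(-148680012/675191) = 6*(-675191/148680012) = -675191/24780002 ≈ -0.027247)
(-2337207 + x) + 1827769 = (-2337207 - 675191/24780002) + 1827769 = -57915994809605/24780002 + 1827769 = -12623875334067/24780002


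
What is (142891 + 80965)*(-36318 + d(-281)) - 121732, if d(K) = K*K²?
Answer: -4975056230036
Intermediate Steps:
d(K) = K³
(142891 + 80965)*(-36318 + d(-281)) - 121732 = (142891 + 80965)*(-36318 + (-281)³) - 121732 = 223856*(-36318 - 22188041) - 121732 = 223856*(-22224359) - 121732 = -4975056108304 - 121732 = -4975056230036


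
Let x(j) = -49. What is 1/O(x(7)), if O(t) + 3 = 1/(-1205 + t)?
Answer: -1254/3763 ≈ -0.33324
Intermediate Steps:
O(t) = -3 + 1/(-1205 + t)
1/O(x(7)) = 1/((3616 - 3*(-49))/(-1205 - 49)) = 1/((3616 + 147)/(-1254)) = 1/(-1/1254*3763) = 1/(-3763/1254) = -1254/3763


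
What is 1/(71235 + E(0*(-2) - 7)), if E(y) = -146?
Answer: 1/71089 ≈ 1.4067e-5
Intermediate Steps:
1/(71235 + E(0*(-2) - 7)) = 1/(71235 - 146) = 1/71089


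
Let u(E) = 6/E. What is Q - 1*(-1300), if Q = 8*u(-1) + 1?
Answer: 1253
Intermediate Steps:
Q = -47 (Q = 8*(6/(-1)) + 1 = 8*(6*(-1)) + 1 = 8*(-6) + 1 = -48 + 1 = -47)
Q - 1*(-1300) = -47 - 1*(-1300) = -47 + 1300 = 1253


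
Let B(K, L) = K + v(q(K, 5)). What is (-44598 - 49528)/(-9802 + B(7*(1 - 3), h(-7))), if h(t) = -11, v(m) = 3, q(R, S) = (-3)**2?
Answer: 94126/9813 ≈ 9.5920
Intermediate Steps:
q(R, S) = 9
B(K, L) = 3 + K (B(K, L) = K + 3 = 3 + K)
(-44598 - 49528)/(-9802 + B(7*(1 - 3), h(-7))) = (-44598 - 49528)/(-9802 + (3 + 7*(1 - 3))) = -94126/(-9802 + (3 + 7*(-2))) = -94126/(-9802 + (3 - 14)) = -94126/(-9802 - 11) = -94126/(-9813) = -94126*(-1/9813) = 94126/9813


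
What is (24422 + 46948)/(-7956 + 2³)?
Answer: -35685/3974 ≈ -8.9796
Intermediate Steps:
(24422 + 46948)/(-7956 + 2³) = 71370/(-7956 + 8) = 71370/(-7948) = 71370*(-1/7948) = -35685/3974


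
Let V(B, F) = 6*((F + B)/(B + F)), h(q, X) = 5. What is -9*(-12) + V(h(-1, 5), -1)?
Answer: 114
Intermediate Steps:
V(B, F) = 6 (V(B, F) = 6*((B + F)/(B + F)) = 6*1 = 6)
-9*(-12) + V(h(-1, 5), -1) = -9*(-12) + 6 = 108 + 6 = 114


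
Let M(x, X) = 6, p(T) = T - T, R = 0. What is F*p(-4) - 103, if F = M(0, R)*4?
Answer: -103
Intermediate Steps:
p(T) = 0
F = 24 (F = 6*4 = 24)
F*p(-4) - 103 = 24*0 - 103 = 0 - 103 = -103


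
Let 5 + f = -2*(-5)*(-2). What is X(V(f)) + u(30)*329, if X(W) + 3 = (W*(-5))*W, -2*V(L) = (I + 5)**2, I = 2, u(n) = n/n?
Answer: -10701/4 ≈ -2675.3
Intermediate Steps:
f = -25 (f = -5 - 2*(-5)*(-2) = -5 + 10*(-2) = -5 - 20 = -25)
u(n) = 1
V(L) = -49/2 (V(L) = -(2 + 5)**2/2 = -1/2*7**2 = -1/2*49 = -49/2)
X(W) = -3 - 5*W**2 (X(W) = -3 + (W*(-5))*W = -3 + (-5*W)*W = -3 - 5*W**2)
X(V(f)) + u(30)*329 = (-3 - 5*(-49/2)**2) + 1*329 = (-3 - 5*2401/4) + 329 = (-3 - 12005/4) + 329 = -12017/4 + 329 = -10701/4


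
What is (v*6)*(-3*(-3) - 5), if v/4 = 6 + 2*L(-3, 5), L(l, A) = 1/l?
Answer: 512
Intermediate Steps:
v = 64/3 (v = 4*(6 + 2/(-3)) = 4*(6 + 2*(-1/3)) = 4*(6 - 2/3) = 4*(16/3) = 64/3 ≈ 21.333)
(v*6)*(-3*(-3) - 5) = ((64/3)*6)*(-3*(-3) - 5) = 128*(9 - 5) = 128*4 = 512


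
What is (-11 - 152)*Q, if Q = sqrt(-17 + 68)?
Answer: -163*sqrt(51) ≈ -1164.1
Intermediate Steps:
Q = sqrt(51) ≈ 7.1414
(-11 - 152)*Q = (-11 - 152)*sqrt(51) = -163*sqrt(51)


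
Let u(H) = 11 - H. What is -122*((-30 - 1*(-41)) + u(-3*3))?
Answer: -3782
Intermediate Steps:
-122*((-30 - 1*(-41)) + u(-3*3)) = -122*((-30 - 1*(-41)) + (11 - (-3)*3)) = -122*((-30 + 41) + (11 - 1*(-9))) = -122*(11 + (11 + 9)) = -122*(11 + 20) = -122*31 = -3782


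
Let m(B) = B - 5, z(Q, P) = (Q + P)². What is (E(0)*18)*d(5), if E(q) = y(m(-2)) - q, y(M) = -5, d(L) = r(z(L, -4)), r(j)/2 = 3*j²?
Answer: -540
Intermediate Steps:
z(Q, P) = (P + Q)²
r(j) = 6*j² (r(j) = 2*(3*j²) = 6*j²)
d(L) = 6*(-4 + L)⁴ (d(L) = 6*((-4 + L)²)² = 6*(-4 + L)⁴)
m(B) = -5 + B
E(q) = -5 - q
(E(0)*18)*d(5) = ((-5 - 1*0)*18)*(6*(-4 + 5)⁴) = ((-5 + 0)*18)*(6*1⁴) = (-5*18)*(6*1) = -90*6 = -540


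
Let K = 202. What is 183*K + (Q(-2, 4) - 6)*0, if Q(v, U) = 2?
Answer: 36966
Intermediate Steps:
183*K + (Q(-2, 4) - 6)*0 = 183*202 + (2 - 6)*0 = 36966 - 4*0 = 36966 + 0 = 36966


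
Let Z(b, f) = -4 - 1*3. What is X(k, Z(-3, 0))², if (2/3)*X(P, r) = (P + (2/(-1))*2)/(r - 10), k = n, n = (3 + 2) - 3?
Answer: 9/289 ≈ 0.031142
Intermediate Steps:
n = 2 (n = 5 - 3 = 2)
Z(b, f) = -7 (Z(b, f) = -4 - 3 = -7)
k = 2
X(P, r) = 3*(-4 + P)/(2*(-10 + r)) (X(P, r) = 3*((P + (2/(-1))*2)/(r - 10))/2 = 3*((P + (2*(-1))*2)/(-10 + r))/2 = 3*((P - 2*2)/(-10 + r))/2 = 3*((P - 4)/(-10 + r))/2 = 3*((-4 + P)/(-10 + r))/2 = 3*(-4 + P)/(2*(-10 + r)))
X(k, Z(-3, 0))² = (3*(-4 + 2)/(2*(-10 - 7)))² = ((3/2)*(-2)/(-17))² = ((3/2)*(-1/17)*(-2))² = (3/17)² = 9/289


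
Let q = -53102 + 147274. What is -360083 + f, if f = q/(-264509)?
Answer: -95245288419/264509 ≈ -3.6008e+5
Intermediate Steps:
q = 94172
f = -94172/264509 (f = 94172/(-264509) = 94172*(-1/264509) = -94172/264509 ≈ -0.35603)
-360083 + f = -360083 - 94172/264509 = -95245288419/264509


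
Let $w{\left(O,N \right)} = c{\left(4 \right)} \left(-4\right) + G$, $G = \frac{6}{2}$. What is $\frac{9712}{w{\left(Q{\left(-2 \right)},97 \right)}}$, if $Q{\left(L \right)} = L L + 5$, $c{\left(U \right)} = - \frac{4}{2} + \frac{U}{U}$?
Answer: $\frac{9712}{7} \approx 1387.4$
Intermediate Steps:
$G = 3$ ($G = 6 \cdot \frac{1}{2} = 3$)
$c{\left(U \right)} = -1$ ($c{\left(U \right)} = \left(-4\right) \frac{1}{2} + 1 = -2 + 1 = -1$)
$Q{\left(L \right)} = 5 + L^{2}$ ($Q{\left(L \right)} = L^{2} + 5 = 5 + L^{2}$)
$w{\left(O,N \right)} = 7$ ($w{\left(O,N \right)} = \left(-1\right) \left(-4\right) + 3 = 4 + 3 = 7$)
$\frac{9712}{w{\left(Q{\left(-2 \right)},97 \right)}} = \frac{9712}{7}$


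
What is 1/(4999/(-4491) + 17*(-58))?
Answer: -4491/4433125 ≈ -0.0010131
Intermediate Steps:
1/(4999/(-4491) + 17*(-58)) = 1/(4999*(-1/4491) - 986) = 1/(-4999/4491 - 986) = 1/(-4433125/4491) = -4491/4433125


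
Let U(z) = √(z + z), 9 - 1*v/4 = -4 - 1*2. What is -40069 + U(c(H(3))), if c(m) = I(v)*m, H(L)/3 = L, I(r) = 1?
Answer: -40069 + 3*√2 ≈ -40065.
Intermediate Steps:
v = 60 (v = 36 - 4*(-4 - 1*2) = 36 - 4*(-4 - 2) = 36 - 4*(-6) = 36 + 24 = 60)
H(L) = 3*L
c(m) = m (c(m) = 1*m = m)
U(z) = √2*√z (U(z) = √(2*z) = √2*√z)
-40069 + U(c(H(3))) = -40069 + √2*√(3*3) = -40069 + √2*√9 = -40069 + √2*3 = -40069 + 3*√2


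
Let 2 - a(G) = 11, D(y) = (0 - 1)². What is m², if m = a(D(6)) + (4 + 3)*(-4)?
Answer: 1369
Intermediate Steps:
D(y) = 1 (D(y) = (-1)² = 1)
a(G) = -9 (a(G) = 2 - 1*11 = 2 - 11 = -9)
m = -37 (m = -9 + (4 + 3)*(-4) = -9 + 7*(-4) = -9 - 28 = -37)
m² = (-37)² = 1369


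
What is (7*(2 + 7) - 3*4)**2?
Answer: 2601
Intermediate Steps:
(7*(2 + 7) - 3*4)**2 = (7*9 - 12)**2 = (63 - 12)**2 = 51**2 = 2601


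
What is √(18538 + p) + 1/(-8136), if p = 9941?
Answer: -1/8136 + √28479 ≈ 168.76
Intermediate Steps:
√(18538 + p) + 1/(-8136) = √(18538 + 9941) + 1/(-8136) = √28479 - 1/8136 = -1/8136 + √28479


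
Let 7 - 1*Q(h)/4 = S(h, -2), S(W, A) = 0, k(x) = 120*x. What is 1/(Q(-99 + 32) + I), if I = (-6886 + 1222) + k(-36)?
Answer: -1/9956 ≈ -0.00010044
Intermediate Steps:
I = -9984 (I = (-6886 + 1222) + 120*(-36) = -5664 - 4320 = -9984)
Q(h) = 28 (Q(h) = 28 - 4*0 = 28 + 0 = 28)
1/(Q(-99 + 32) + I) = 1/(28 - 9984) = 1/(-9956) = -1/9956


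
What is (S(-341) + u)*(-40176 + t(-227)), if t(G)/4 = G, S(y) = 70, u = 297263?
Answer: -12215628972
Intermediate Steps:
t(G) = 4*G
(S(-341) + u)*(-40176 + t(-227)) = (70 + 297263)*(-40176 + 4*(-227)) = 297333*(-40176 - 908) = 297333*(-41084) = -12215628972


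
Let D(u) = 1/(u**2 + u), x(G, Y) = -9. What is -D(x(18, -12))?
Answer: -1/72 ≈ -0.013889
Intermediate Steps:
D(u) = 1/(u + u**2)
-D(x(18, -12)) = -1/((-9)*(1 - 9)) = -(-1)/(9*(-8)) = -(-1)*(-1)/(9*8) = -1*1/72 = -1/72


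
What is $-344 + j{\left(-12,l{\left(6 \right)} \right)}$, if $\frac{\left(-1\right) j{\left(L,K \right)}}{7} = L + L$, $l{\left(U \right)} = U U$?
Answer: $-176$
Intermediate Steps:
$l{\left(U \right)} = U^{2}$
$j{\left(L,K \right)} = - 14 L$ ($j{\left(L,K \right)} = - 7 \left(L + L\right) = - 7 \cdot 2 L = - 14 L$)
$-344 + j{\left(-12,l{\left(6 \right)} \right)} = -344 - -168 = -344 + 168 = -176$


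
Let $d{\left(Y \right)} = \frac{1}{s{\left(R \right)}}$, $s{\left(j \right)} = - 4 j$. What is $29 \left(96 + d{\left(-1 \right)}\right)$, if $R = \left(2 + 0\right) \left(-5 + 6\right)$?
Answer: $\frac{22243}{8} \approx 2780.4$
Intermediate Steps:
$R = 2$ ($R = 2 \cdot 1 = 2$)
$d{\left(Y \right)} = - \frac{1}{8}$ ($d{\left(Y \right)} = \frac{1}{\left(-4\right) 2} = \frac{1}{-8} = - \frac{1}{8}$)
$29 \left(96 + d{\left(-1 \right)}\right) = 29 \left(96 - \frac{1}{8}\right) = 29 \cdot \frac{767}{8} = \frac{22243}{8}$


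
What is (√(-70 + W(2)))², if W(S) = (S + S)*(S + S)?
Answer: -54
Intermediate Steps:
W(S) = 4*S² (W(S) = (2*S)*(2*S) = 4*S²)
(√(-70 + W(2)))² = (√(-70 + 4*2²))² = (√(-70 + 4*4))² = (√(-70 + 16))² = (√(-54))² = (3*I*√6)² = -54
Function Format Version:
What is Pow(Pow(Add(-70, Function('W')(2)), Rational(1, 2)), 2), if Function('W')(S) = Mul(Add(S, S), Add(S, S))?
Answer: -54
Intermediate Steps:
Function('W')(S) = Mul(4, Pow(S, 2)) (Function('W')(S) = Mul(Mul(2, S), Mul(2, S)) = Mul(4, Pow(S, 2)))
Pow(Pow(Add(-70, Function('W')(2)), Rational(1, 2)), 2) = Pow(Pow(Add(-70, Mul(4, Pow(2, 2))), Rational(1, 2)), 2) = Pow(Pow(Add(-70, Mul(4, 4)), Rational(1, 2)), 2) = Pow(Pow(Add(-70, 16), Rational(1, 2)), 2) = Pow(Pow(-54, Rational(1, 2)), 2) = Pow(Mul(3, I, Pow(6, Rational(1, 2))), 2) = -54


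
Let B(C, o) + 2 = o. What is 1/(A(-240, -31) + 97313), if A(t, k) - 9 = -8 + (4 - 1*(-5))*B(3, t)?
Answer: 1/95136 ≈ 1.0511e-5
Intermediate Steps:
B(C, o) = -2 + o
A(t, k) = -17 + 9*t (A(t, k) = 9 + (-8 + (4 - 1*(-5))*(-2 + t)) = 9 + (-8 + (4 + 5)*(-2 + t)) = 9 + (-8 + 9*(-2 + t)) = 9 + (-8 + (-18 + 9*t)) = 9 + (-26 + 9*t) = -17 + 9*t)
1/(A(-240, -31) + 97313) = 1/((-17 + 9*(-240)) + 97313) = 1/((-17 - 2160) + 97313) = 1/(-2177 + 97313) = 1/95136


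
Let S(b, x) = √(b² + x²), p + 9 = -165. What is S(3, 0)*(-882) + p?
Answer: -2820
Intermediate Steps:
p = -174 (p = -9 - 165 = -174)
S(3, 0)*(-882) + p = √(3² + 0²)*(-882) - 174 = √(9 + 0)*(-882) - 174 = √9*(-882) - 174 = 3*(-882) - 174 = -2646 - 174 = -2820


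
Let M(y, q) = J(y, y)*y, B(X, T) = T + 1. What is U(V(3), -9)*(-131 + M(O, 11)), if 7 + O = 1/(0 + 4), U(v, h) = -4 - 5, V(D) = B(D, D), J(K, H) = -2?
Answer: 2115/2 ≈ 1057.5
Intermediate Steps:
B(X, T) = 1 + T
V(D) = 1 + D
U(v, h) = -9
O = -27/4 (O = -7 + 1/(0 + 4) = -7 + 1/4 = -7 + ¼ = -27/4 ≈ -6.7500)
M(y, q) = -2*y
U(V(3), -9)*(-131 + M(O, 11)) = -9*(-131 - 2*(-27/4)) = -9*(-131 + 27/2) = -9*(-235/2) = 2115/2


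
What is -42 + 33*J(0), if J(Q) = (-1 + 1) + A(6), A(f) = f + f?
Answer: 354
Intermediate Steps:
A(f) = 2*f
J(Q) = 12 (J(Q) = (-1 + 1) + 2*6 = 0 + 12 = 12)
-42 + 33*J(0) = -42 + 33*12 = -42 + 396 = 354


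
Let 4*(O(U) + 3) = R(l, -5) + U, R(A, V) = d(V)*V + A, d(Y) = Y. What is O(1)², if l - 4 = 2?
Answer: 25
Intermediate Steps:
l = 6 (l = 4 + 2 = 6)
R(A, V) = A + V² (R(A, V) = V*V + A = V² + A = A + V²)
O(U) = 19/4 + U/4 (O(U) = -3 + ((6 + (-5)²) + U)/4 = -3 + ((6 + 25) + U)/4 = -3 + (31 + U)/4 = -3 + (31/4 + U/4) = 19/4 + U/4)
O(1)² = (19/4 + (¼)*1)² = (19/4 + ¼)² = 5² = 25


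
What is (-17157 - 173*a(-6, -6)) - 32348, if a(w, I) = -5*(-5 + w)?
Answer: -59020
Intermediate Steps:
a(w, I) = 25 - 5*w
(-17157 - 173*a(-6, -6)) - 32348 = (-17157 - 173*(25 - 5*(-6))) - 32348 = (-17157 - 173*(25 + 30)) - 32348 = (-17157 - 173*55) - 32348 = (-17157 - 9515) - 32348 = -26672 - 32348 = -59020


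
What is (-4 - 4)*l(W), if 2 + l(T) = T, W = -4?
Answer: 48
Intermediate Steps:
l(T) = -2 + T
(-4 - 4)*l(W) = (-4 - 4)*(-2 - 4) = -8*(-6) = 48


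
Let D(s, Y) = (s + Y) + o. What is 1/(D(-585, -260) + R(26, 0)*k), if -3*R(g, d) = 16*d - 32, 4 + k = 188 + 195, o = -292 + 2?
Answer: 3/8723 ≈ 0.00034392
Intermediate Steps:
o = -290
k = 379 (k = -4 + (188 + 195) = -4 + 383 = 379)
R(g, d) = 32/3 - 16*d/3 (R(g, d) = -(16*d - 32)/3 = -(-32 + 16*d)/3 = 32/3 - 16*d/3)
D(s, Y) = -290 + Y + s (D(s, Y) = (s + Y) - 290 = (Y + s) - 290 = -290 + Y + s)
1/(D(-585, -260) + R(26, 0)*k) = 1/((-290 - 260 - 585) + (32/3 - 16/3*0)*379) = 1/(-1135 + (32/3 + 0)*379) = 1/(-1135 + (32/3)*379) = 1/(-1135 + 12128/3) = 1/(8723/3) = 3/8723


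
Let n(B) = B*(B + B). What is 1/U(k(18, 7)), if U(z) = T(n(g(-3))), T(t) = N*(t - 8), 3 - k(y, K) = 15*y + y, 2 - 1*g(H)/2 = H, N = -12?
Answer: -1/2304 ≈ -0.00043403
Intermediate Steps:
g(H) = 4 - 2*H
n(B) = 2*B**2 (n(B) = B*(2*B) = 2*B**2)
k(y, K) = 3 - 16*y (k(y, K) = 3 - (15*y + y) = 3 - 16*y)
T(t) = 96 - 12*t (T(t) = -12*(t - 8) = -12*(-8 + t) = 96 - 12*t)
U(z) = -2304 (U(z) = 96 - 24*(4 - 2*(-3))**2 = 96 - 24*(4 + 6)**2 = 96 - 24*10**2 = 96 - 24*100 = 96 - 12*200 = 96 - 2400 = -2304)
1/U(k(18, 7)) = 1/(-2304) = -1/2304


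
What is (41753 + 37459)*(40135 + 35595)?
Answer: 5998724760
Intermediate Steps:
(41753 + 37459)*(40135 + 35595) = 79212*75730 = 5998724760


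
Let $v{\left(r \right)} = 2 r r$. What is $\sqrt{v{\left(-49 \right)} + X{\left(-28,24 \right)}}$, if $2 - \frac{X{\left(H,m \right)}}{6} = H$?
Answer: $\sqrt{4982} \approx 70.583$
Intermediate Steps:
$v{\left(r \right)} = 2 r^{2}$
$X{\left(H,m \right)} = 12 - 6 H$
$\sqrt{v{\left(-49 \right)} + X{\left(-28,24 \right)}} = \sqrt{2 \left(-49\right)^{2} + \left(12 - -168\right)} = \sqrt{2 \cdot 2401 + \left(12 + 168\right)} = \sqrt{4802 + 180} = \sqrt{4982}$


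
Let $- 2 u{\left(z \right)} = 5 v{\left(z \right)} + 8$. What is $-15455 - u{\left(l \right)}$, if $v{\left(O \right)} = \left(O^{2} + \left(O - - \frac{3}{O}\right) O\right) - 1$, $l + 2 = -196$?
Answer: $180574$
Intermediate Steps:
$l = -198$ ($l = -2 - 196 = -198$)
$v{\left(O \right)} = -1 + O^{2} + O \left(O + \frac{3}{O}\right)$ ($v{\left(O \right)} = \left(O^{2} + \left(O + \frac{3}{O}\right) O\right) - 1 = \left(O^{2} + O \left(O + \frac{3}{O}\right)\right) - 1 = -1 + O^{2} + O \left(O + \frac{3}{O}\right)$)
$u{\left(z \right)} = -9 - 5 z^{2}$ ($u{\left(z \right)} = - \frac{5 \left(2 + 2 z^{2}\right) + 8}{2} = - \frac{\left(10 + 10 z^{2}\right) + 8}{2} = - \frac{18 + 10 z^{2}}{2} = -9 - 5 z^{2}$)
$-15455 - u{\left(l \right)} = -15455 - \left(-9 - 5 \left(-198\right)^{2}\right) = -15455 - \left(-9 - 196020\right) = -15455 - -196029 = -15455 + 196029 = 180574$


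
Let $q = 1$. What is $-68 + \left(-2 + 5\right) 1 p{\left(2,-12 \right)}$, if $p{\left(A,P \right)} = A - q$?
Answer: $-65$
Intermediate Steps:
$p{\left(A,P \right)} = -1 + A$ ($p{\left(A,P \right)} = A - 1 = -1 + A$)
$-68 + \left(-2 + 5\right) 1 p{\left(2,-12 \right)} = -68 + \left(-2 + 5\right) 1 \left(-1 + 2\right) = -68 + 3 \cdot 1 \cdot 1 = -68 + 3 \cdot 1 = -68 + 3 = -65$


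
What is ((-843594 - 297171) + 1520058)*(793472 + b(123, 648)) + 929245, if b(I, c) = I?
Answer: 301005957580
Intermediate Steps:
((-843594 - 297171) + 1520058)*(793472 + b(123, 648)) + 929245 = ((-843594 - 297171) + 1520058)*(793472 + 123) + 929245 = (-1140765 + 1520058)*793595 + 929245 = 379293*793595 + 929245 = 301005028335 + 929245 = 301005957580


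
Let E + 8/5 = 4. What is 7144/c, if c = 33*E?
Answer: 8930/99 ≈ 90.202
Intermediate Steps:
E = 12/5 (E = -8/5 + 4 = 12/5 ≈ 2.4000)
c = 396/5 (c = 33*(12/5) = 396/5 ≈ 79.200)
7144/c = 7144/(396/5) = 7144*(5/396) = 8930/99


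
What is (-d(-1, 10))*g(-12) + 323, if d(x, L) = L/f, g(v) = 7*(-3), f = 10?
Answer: 344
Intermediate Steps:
g(v) = -21
d(x, L) = L/10
(-d(-1, 10))*g(-12) + 323 = -10/10*(-21) + 323 = -1*1*(-21) + 323 = -1*(-21) + 323 = 21 + 323 = 344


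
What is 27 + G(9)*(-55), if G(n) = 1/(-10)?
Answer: 65/2 ≈ 32.500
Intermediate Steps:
G(n) = -⅒
27 + G(9)*(-55) = 27 - ⅒*(-55) = 27 + 11/2 = 65/2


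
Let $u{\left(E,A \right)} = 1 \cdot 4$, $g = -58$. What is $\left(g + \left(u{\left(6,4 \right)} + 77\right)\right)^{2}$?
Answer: $529$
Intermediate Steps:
$u{\left(E,A \right)} = 4$
$\left(g + \left(u{\left(6,4 \right)} + 77\right)\right)^{2} = \left(-58 + \left(4 + 77\right)\right)^{2} = \left(-58 + 81\right)^{2} = 23^{2} = 529$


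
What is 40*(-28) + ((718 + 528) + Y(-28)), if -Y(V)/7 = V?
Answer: 322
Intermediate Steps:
Y(V) = -7*V
40*(-28) + ((718 + 528) + Y(-28)) = 40*(-28) + ((718 + 528) - 7*(-28)) = -1120 + (1246 + 196) = -1120 + 1442 = 322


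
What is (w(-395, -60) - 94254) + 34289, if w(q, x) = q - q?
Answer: -59965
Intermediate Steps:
w(q, x) = 0
(w(-395, -60) - 94254) + 34289 = (0 - 94254) + 34289 = -94254 + 34289 = -59965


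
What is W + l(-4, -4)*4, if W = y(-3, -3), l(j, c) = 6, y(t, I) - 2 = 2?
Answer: 28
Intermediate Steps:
y(t, I) = 4 (y(t, I) = 2 + 2 = 4)
W = 4
W + l(-4, -4)*4 = 4 + 6*4 = 4 + 24 = 28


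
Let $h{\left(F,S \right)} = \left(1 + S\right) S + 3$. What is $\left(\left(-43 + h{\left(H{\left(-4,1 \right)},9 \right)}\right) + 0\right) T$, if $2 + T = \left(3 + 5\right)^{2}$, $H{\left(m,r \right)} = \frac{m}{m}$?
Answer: $3100$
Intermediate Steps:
$H{\left(m,r \right)} = 1$
$h{\left(F,S \right)} = 3 + S \left(1 + S\right)$ ($h{\left(F,S \right)} = S \left(1 + S\right) + 3 = 3 + S \left(1 + S\right)$)
$T = 62$ ($T = -2 + \left(3 + 5\right)^{2} = -2 + 8^{2} = -2 + 64 = 62$)
$\left(\left(-43 + h{\left(H{\left(-4,1 \right)},9 \right)}\right) + 0\right) T = \left(\left(-43 + \left(3 + 9 + 9^{2}\right)\right) + 0\right) 62 = \left(\left(-43 + \left(3 + 9 + 81\right)\right) + 0\right) 62 = \left(\left(-43 + 93\right) + 0\right) 62 = \left(50 + 0\right) 62 = 50 \cdot 62 = 3100$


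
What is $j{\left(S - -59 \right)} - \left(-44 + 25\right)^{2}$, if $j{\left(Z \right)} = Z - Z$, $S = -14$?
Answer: $-361$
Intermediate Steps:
$j{\left(Z \right)} = 0$
$j{\left(S - -59 \right)} - \left(-44 + 25\right)^{2} = 0 - \left(-44 + 25\right)^{2} = 0 - \left(-19\right)^{2} = 0 - 361 = -361$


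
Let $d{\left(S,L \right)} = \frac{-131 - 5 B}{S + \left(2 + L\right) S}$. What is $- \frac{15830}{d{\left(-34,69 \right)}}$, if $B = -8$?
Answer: $- \frac{38751840}{91} \approx -4.2584 \cdot 10^{5}$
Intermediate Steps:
$d{\left(S,L \right)} = - \frac{91}{S + S \left(2 + L\right)}$ ($d{\left(S,L \right)} = \frac{-131 - -40}{S + \left(2 + L\right) S} = \frac{-131 + 40}{S + S \left(2 + L\right)} = - \frac{91}{S + S \left(2 + L\right)}$)
$- \frac{15830}{d{\left(-34,69 \right)}} = - \frac{15830}{\left(-91\right) \frac{1}{-34} \frac{1}{3 + 69}} = - \frac{15830}{\left(-91\right) \left(- \frac{1}{34}\right) \frac{1}{72}} = - \frac{15830}{\frac{91}{2448}} = \left(-15830\right) \frac{2448}{91} = - \frac{38751840}{91}$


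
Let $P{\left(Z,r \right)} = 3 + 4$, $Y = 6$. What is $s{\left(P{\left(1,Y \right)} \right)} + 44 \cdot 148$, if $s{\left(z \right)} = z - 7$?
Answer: $6512$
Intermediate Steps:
$P{\left(Z,r \right)} = 7$
$s{\left(z \right)} = -7 + z$ ($s{\left(z \right)} = z - 7 = -7 + z$)
$s{\left(P{\left(1,Y \right)} \right)} + 44 \cdot 148 = \left(-7 + 7\right) + 44 \cdot 148 = 0 + 6512 = 6512$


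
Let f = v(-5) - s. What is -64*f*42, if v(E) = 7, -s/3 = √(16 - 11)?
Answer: -18816 - 8064*√5 ≈ -36848.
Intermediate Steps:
s = -3*√5 (s = -3*√(16 - 11) = -3*√5 ≈ -6.7082)
f = 7 + 3*√5 (f = 7 - (-3)*√5 = 7 + 3*√5 ≈ 13.708)
-64*f*42 = -64*(7 + 3*√5)*42 = (-448 - 192*√5)*42 = -18816 - 8064*√5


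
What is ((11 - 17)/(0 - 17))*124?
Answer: 744/17 ≈ 43.765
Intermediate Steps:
((11 - 17)/(0 - 17))*124 = -6/(-17)*124 = -6*(-1/17)*124 = (6/17)*124 = 744/17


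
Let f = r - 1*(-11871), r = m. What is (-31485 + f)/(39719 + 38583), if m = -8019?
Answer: -27633/78302 ≈ -0.35290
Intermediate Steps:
r = -8019
f = 3852 (f = -8019 - 1*(-11871) = -8019 + 11871 = 3852)
(-31485 + f)/(39719 + 38583) = (-31485 + 3852)/(39719 + 38583) = -27633/78302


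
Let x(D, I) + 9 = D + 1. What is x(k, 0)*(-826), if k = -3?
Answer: 9086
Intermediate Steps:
x(D, I) = -8 + D (x(D, I) = -9 + (D + 1) = -9 + (1 + D) = -8 + D)
x(k, 0)*(-826) = (-8 - 3)*(-826) = -11*(-826) = 9086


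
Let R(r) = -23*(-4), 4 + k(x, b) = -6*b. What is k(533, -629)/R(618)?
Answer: 1885/46 ≈ 40.978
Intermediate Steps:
k(x, b) = -4 - 6*b
R(r) = 92
k(533, -629)/R(618) = (-4 - 6*(-629))/92 = (-4 + 3774)*(1/92) = 3770*(1/92) = 1885/46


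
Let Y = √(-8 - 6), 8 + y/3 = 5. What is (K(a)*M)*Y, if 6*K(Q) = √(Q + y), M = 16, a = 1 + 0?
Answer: -32*√7/3 ≈ -28.221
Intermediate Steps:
y = -9 (y = -24 + 3*5 = -24 + 15 = -9)
a = 1
Y = I*√14 (Y = √(-14) = I*√14 ≈ 3.7417*I)
K(Q) = √(-9 + Q)/6 (K(Q) = √(Q - 9)/6 = √(-9 + Q)/6)
(K(a)*M)*Y = ((√(-9 + 1)/6)*16)*(I*√14) = ((√(-8)/6)*16)*(I*√14) = (((2*I*√2)/6)*16)*(I*√14) = ((I*√2/3)*16)*(I*√14) = (16*I*√2/3)*(I*√14) = -32*√7/3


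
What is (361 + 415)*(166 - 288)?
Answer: -94672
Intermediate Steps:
(361 + 415)*(166 - 288) = 776*(-122) = -94672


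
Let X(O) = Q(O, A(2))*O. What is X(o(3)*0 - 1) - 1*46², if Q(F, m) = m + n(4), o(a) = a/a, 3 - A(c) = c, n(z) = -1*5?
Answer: -2112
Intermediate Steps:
n(z) = -5
A(c) = 3 - c
o(a) = 1
Q(F, m) = -5 + m (Q(F, m) = m - 5 = -5 + m)
X(O) = -4*O (X(O) = (-5 + (3 - 1*2))*O = (-5 + (3 - 2))*O = (-5 + 1)*O = -4*O)
X(o(3)*0 - 1) - 1*46² = -4*(1*0 - 1) - 1*46² = -4*(0 - 1) - 1*2116 = -4*(-1) - 2116 = 4 - 2116 = -2112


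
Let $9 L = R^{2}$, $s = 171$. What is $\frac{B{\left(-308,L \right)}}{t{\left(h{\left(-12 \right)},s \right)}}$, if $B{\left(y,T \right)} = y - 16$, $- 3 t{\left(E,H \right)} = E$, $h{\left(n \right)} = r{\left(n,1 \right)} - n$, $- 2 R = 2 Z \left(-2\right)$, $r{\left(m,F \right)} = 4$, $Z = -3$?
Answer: $\frac{243}{4} \approx 60.75$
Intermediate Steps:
$R = -6$ ($R = - \frac{2 \left(-3\right) \left(-2\right)}{2} = - \frac{\left(-6\right) \left(-2\right)}{2} = \left(- \frac{1}{2}\right) 12 = -6$)
$h{\left(n \right)} = 4 - n$
$t{\left(E,H \right)} = - \frac{E}{3}$
$L = 4$ ($L = \frac{\left(-6\right)^{2}}{9} = \frac{1}{9} \cdot 36 = 4$)
$B{\left(y,T \right)} = -16 + y$
$\frac{B{\left(-308,L \right)}}{t{\left(h{\left(-12 \right)},s \right)}} = \frac{-16 - 308}{\left(- \frac{1}{3}\right) \left(4 - -12\right)} = - \frac{324}{\left(- \frac{1}{3}\right) \left(4 + 12\right)} = - \frac{324}{\left(- \frac{1}{3}\right) 16} = - \frac{324}{- \frac{16}{3}} = \left(-324\right) \left(- \frac{3}{16}\right) = \frac{243}{4}$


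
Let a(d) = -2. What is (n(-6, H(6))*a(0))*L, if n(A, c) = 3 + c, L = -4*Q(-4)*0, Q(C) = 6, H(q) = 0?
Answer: 0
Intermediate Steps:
L = 0 (L = -4*6*0 = -24*0 = 0)
(n(-6, H(6))*a(0))*L = ((3 + 0)*(-2))*0 = (3*(-2))*0 = -6*0 = 0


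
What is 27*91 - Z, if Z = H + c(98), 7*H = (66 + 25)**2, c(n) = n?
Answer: 1176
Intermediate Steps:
H = 1183 (H = (66 + 25)**2/7 = (1/7)*91**2 = (1/7)*8281 = 1183)
Z = 1281 (Z = 1183 + 98 = 1281)
27*91 - Z = 27*91 - 1*1281 = 2457 - 1281 = 1176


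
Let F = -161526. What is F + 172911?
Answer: 11385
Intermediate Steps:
F + 172911 = -161526 + 172911 = 11385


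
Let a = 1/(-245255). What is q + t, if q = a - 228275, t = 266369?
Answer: 9342743969/245255 ≈ 38094.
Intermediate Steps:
a = -1/245255 ≈ -4.0774e-6
q = -55985585126/245255 (q = -1/245255 - 228275 = -55985585126/245255 ≈ -2.2828e+5)
q + t = -55985585126/245255 + 266369 = 9342743969/245255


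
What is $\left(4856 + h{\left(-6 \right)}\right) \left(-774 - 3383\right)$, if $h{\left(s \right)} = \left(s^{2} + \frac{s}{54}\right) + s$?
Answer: $- \frac{182795761}{9} \approx -2.0311 \cdot 10^{7}$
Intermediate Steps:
$h{\left(s \right)} = s^{2} + \frac{55 s}{54}$ ($h{\left(s \right)} = \left(s^{2} + \frac{s}{54}\right) + s = s^{2} + \frac{55 s}{54}$)
$\left(4856 + h{\left(-6 \right)}\right) \left(-774 - 3383\right) = \left(4856 + \frac{1}{54} \left(-6\right) \left(55 + 54 \left(-6\right)\right)\right) \left(-774 - 3383\right) = \left(4856 + \frac{1}{54} \left(-6\right) \left(55 - 324\right)\right) \left(-4157\right) = \left(4856 + \frac{1}{54} \left(-6\right) \left(-269\right)\right) \left(-4157\right) = \left(4856 + \frac{269}{9}\right) \left(-4157\right) = \frac{43973}{9} \left(-4157\right) = - \frac{182795761}{9}$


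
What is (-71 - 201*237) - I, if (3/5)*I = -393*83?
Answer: 6657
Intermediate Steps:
I = -54365 (I = 5*(-393*83)/3 = (5/3)*(-32619) = -54365)
(-71 - 201*237) - I = (-71 - 201*237) - 1*(-54365) = (-71 - 47637) + 54365 = -47708 + 54365 = 6657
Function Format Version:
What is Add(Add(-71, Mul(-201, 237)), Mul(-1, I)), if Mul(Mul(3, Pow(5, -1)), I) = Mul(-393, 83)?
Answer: 6657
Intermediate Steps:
I = -54365 (I = Mul(Rational(5, 3), Mul(-393, 83)) = Mul(Rational(5, 3), -32619) = -54365)
Add(Add(-71, Mul(-201, 237)), Mul(-1, I)) = Add(Add(-71, Mul(-201, 237)), Mul(-1, -54365)) = Add(Add(-71, -47637), 54365) = Add(-47708, 54365) = 6657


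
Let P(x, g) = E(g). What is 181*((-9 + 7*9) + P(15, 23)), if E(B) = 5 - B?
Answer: 6516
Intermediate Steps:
P(x, g) = 5 - g
181*((-9 + 7*9) + P(15, 23)) = 181*((-9 + 7*9) + (5 - 1*23)) = 181*((-9 + 63) + (5 - 23)) = 181*(54 - 18) = 181*36 = 6516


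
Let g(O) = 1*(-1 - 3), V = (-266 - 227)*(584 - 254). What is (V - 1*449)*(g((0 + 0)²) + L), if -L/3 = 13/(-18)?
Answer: 1794529/6 ≈ 2.9909e+5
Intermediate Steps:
V = -162690 (V = -493*330 = -162690)
g(O) = -4 (g(O) = 1*(-4) = -4)
L = 13/6 (L = -39/(-18) = -39*(-1)/18 = -3*(-13/18) = 13/6 ≈ 2.1667)
(V - 1*449)*(g((0 + 0)²) + L) = (-162690 - 1*449)*(-4 + 13/6) = (-162690 - 449)*(-11/6) = -163139*(-11/6) = 1794529/6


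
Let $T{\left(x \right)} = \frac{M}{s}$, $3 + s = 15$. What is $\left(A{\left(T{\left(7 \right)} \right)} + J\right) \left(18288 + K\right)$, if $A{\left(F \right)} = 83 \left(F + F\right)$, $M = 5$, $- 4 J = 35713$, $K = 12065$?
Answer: $- \frac{3226797077}{12} \approx -2.689 \cdot 10^{8}$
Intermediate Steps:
$J = - \frac{35713}{4}$ ($J = \left(- \frac{1}{4}\right) 35713 = - \frac{35713}{4} \approx -8928.3$)
$s = 12$ ($s = -3 + 15 = 12$)
$T{\left(x \right)} = \frac{5}{12}$
$A{\left(F \right)} = 166 F$ ($A{\left(F \right)} = 83 \cdot 2 F = 166 F$)
$\left(A{\left(T{\left(7 \right)} \right)} + J\right) \left(18288 + K\right) = \left(166 \cdot \frac{5}{12} - \frac{35713}{4}\right) \left(18288 + 12065\right) = \left(\frac{415}{6} - \frac{35713}{4}\right) 30353 = \left(- \frac{106309}{12}\right) 30353 = - \frac{3226797077}{12}$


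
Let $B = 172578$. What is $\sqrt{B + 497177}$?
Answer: $\sqrt{669755} \approx 818.39$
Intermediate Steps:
$\sqrt{B + 497177} = \sqrt{172578 + 497177} = \sqrt{669755}$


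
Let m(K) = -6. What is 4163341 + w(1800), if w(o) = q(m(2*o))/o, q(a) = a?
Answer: 1249002299/300 ≈ 4.1633e+6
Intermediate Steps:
w(o) = -6/o
4163341 + w(1800) = 4163341 - 6/1800 = 4163341 - 6*1/1800 = 4163341 - 1/300 = 1249002299/300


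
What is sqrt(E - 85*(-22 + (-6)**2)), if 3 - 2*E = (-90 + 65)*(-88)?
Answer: I*sqrt(9154)/2 ≈ 47.838*I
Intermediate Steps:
E = -2197/2 (E = 3/2 - (-90 + 65)*(-88)/2 = 3/2 - (-25)*(-88)/2 = 3/2 - 1/2*2200 = 3/2 - 1100 = -2197/2 ≈ -1098.5)
sqrt(E - 85*(-22 + (-6)**2)) = sqrt(-2197/2 - 85*(-22 + (-6)**2)) = sqrt(-2197/2 - 85*(-22 + 36)) = sqrt(-2197/2 - 85*14) = sqrt(-2197/2 - 1190) = sqrt(-4577/2) = I*sqrt(9154)/2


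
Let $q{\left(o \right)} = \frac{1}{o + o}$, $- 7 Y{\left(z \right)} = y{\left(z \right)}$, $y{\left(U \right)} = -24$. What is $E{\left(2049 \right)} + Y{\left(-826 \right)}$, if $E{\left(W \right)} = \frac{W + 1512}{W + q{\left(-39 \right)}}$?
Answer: $\frac{5780010}{1118747} \approx 5.1665$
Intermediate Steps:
$Y{\left(z \right)} = \frac{24}{7}$ ($Y{\left(z \right)} = \left(- \frac{1}{7}\right) \left(-24\right) = \frac{24}{7}$)
$q{\left(o \right)} = \frac{1}{2 o}$
$E{\left(W \right)} = \frac{1512 + W}{- \frac{1}{78} + W}$ ($E{\left(W \right)} = \frac{W + 1512}{W + \frac{1}{2 \left(-39\right)}} = \frac{1512 + W}{W + \frac{1}{2} \left(- \frac{1}{39}\right)} = \frac{1512 + W}{W - \frac{1}{78}} = \frac{1512 + W}{- \frac{1}{78} + W}$)
$E{\left(2049 \right)} + Y{\left(-826 \right)} = \frac{78 \left(1512 + 2049\right)}{-1 + 78 \cdot 2049} + \frac{24}{7} = 78 \frac{1}{-1 + 159822} \cdot 3561 + \frac{24}{7} = 78 \cdot \frac{1}{159821} \cdot 3561 + \frac{24}{7} = \frac{277758}{159821} + \frac{24}{7} = \frac{5780010}{1118747}$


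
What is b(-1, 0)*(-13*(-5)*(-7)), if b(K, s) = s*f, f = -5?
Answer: 0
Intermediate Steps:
b(K, s) = -5*s (b(K, s) = s*(-5) = -5*s)
b(-1, 0)*(-13*(-5)*(-7)) = (-5*0)*(-13*(-5)*(-7)) = 0*(65*(-7)) = 0*(-455) = 0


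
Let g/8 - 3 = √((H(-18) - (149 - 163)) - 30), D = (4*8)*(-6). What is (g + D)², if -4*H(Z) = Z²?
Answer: 22016 - 2688*I*√97 ≈ 22016.0 - 26474.0*I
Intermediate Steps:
H(Z) = -Z²/4
D = -192 (D = 32*(-6) = -192)
g = 24 + 8*I*√97 (g = 24 + 8*√((-¼*(-18)² - (149 - 163)) - 30) = 24 + 8*√((-¼*324 - 1*(-14)) - 30) = 24 + 8*√((-81 + 14) - 30) = 24 + 8*√(-67 - 30) = 24 + 8*√(-97) = 24 + 8*(I*√97) = 24 + 8*I*√97 ≈ 24.0 + 78.791*I)
(g + D)² = ((24 + 8*I*√97) - 192)² = (-168 + 8*I*√97)²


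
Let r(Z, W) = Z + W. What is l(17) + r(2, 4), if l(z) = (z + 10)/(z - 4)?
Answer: 105/13 ≈ 8.0769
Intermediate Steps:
l(z) = (10 + z)/(-4 + z)
r(Z, W) = W + Z
l(17) + r(2, 4) = (10 + 17)/(-4 + 17) + (4 + 2) = 27/13 + 6 = 105/13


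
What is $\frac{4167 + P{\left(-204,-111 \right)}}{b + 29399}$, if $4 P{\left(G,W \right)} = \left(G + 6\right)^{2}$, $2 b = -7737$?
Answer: $\frac{27936}{51061} \approx 0.54711$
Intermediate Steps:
$b = - \frac{7737}{2}$ ($b = \frac{1}{2} \left(-7737\right) = - \frac{7737}{2} \approx -3868.5$)
$P{\left(G,W \right)} = \frac{\left(6 + G\right)^{2}}{4}$ ($P{\left(G,W \right)} = \frac{\left(G + 6\right)^{2}}{4} = \frac{\left(6 + G\right)^{2}}{4}$)
$\frac{4167 + P{\left(-204,-111 \right)}}{b + 29399} = \frac{4167 + \frac{\left(6 - 204\right)^{2}}{4}}{- \frac{7737}{2} + 29399} = \frac{4167 + \frac{\left(-198\right)^{2}}{4}}{\frac{51061}{2}} = \left(4167 + \frac{1}{4} \cdot 39204\right) \frac{2}{51061} = \left(4167 + 9801\right) \frac{2}{51061} = 13968 \cdot \frac{2}{51061} = \frac{27936}{51061}$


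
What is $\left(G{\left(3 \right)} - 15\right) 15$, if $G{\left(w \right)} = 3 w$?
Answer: $-90$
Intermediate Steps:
$\left(G{\left(3 \right)} - 15\right) 15 = \left(3 \cdot 3 - 15\right) 15 = \left(9 - 15\right) 15 = \left(-6\right) 15 = -90$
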